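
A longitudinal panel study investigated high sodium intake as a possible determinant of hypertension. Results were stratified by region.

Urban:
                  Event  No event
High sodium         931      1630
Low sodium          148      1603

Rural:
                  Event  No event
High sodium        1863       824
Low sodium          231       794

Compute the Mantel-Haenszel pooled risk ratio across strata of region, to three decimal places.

3.498

RR_MH = Σ(aᵢ·n₀ᵢ/nᵢ) / Σ(cᵢ·n₁ᵢ/nᵢ), with n₁ᵢ = aᵢ+bᵢ (exposed), n₀ᵢ = cᵢ+dᵢ (unexposed), nᵢ = n₁ᵢ+n₀ᵢ.
Stratum 1 (Urban): n₁ = 2561, n₀ = 1751, n = 4312; a·n₀/n = 931·1751/4312 = 378.0568; c·n₁/n = 148·2561/4312 = 87.9007
Stratum 2 (Rural): n₁ = 2687, n₀ = 1025, n = 3712; a·n₀/n = 1863·1025/3712 = 514.4329; c·n₁/n = 231·2687/3712 = 167.2136
RR_MH = (378.0568 + 514.4329) / (87.9007 + 167.2136) = 892.4897 / 255.1144 = 3.49839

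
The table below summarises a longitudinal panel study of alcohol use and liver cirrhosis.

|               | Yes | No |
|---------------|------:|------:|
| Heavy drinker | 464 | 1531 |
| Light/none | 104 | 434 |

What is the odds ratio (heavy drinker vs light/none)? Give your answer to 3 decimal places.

Cells: a = 464, b = 1531, c = 104, d = 434.
OR = (a·d)/(b·c) = (464 × 434) / (1531 × 104) = 201376 / 159224 = 1.26473
The odds of liver cirrhosis are about 1.26 times as high in the heavy drinker group.

1.265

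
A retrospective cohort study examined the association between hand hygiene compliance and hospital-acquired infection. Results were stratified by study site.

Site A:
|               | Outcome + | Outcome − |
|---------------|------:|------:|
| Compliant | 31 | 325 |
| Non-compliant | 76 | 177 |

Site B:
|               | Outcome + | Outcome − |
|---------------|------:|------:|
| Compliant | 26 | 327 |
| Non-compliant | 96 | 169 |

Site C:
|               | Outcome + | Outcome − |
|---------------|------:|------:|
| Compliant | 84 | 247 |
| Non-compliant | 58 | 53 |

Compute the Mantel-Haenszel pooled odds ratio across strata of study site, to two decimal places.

OR_MH = Σ(aᵢdᵢ/nᵢ) / Σ(bᵢcᵢ/nᵢ), where nᵢ is the stratum total.
Stratum 1 (Site A): n = 609; a·d/n = 31·177/609 = 9.0099; b·c/n = 325·76/609 = 40.5583
Stratum 2 (Site B): n = 618; a·d/n = 26·169/618 = 7.1100; b·c/n = 327·96/618 = 50.7961
Stratum 3 (Site C): n = 442; a·d/n = 84·53/442 = 10.0724; b·c/n = 247·58/442 = 32.4118
OR_MH = (9.0099 + 7.1100 + 10.0724) / (40.5583 + 50.7961 + 32.4118) = 26.1923 / 123.7662 = 0.21163

0.21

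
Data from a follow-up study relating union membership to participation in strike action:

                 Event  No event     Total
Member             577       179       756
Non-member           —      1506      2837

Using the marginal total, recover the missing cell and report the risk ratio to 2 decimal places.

1.63

The missing cell is in the unexposed row: 2837 − 1506 = 1331.
So a = 577, b = 179, c = 1331, d = 1506.
RR = [a/(a+b)] / [c/(c+d)] = (577/756) / (1331/2837) = 0.76323/0.46916 = 1.62680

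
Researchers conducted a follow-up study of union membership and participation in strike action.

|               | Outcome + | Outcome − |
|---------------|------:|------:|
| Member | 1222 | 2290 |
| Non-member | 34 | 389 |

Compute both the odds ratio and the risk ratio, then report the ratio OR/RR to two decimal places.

1.41

Cells: a = 1222, b = 2290, c = 34, d = 389.
OR = (1222·389)/(2290·34) = 475358/77860 = 6.10529
Risk in exposed = 1222/3512 = 0.34795; risk in unexposed = 34/423 = 0.08038; RR = 4.32891
OR/RR = 6.10529 / 4.32891 = 1.41035
The outcome is not rare, so the OR lies further from 1 than the RR.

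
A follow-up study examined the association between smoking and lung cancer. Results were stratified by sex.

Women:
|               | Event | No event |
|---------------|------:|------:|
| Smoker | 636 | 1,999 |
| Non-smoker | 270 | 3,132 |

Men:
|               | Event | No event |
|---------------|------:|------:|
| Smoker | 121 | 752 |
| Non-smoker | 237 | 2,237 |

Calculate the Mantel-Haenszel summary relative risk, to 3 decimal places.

RR_MH = Σ(aᵢ·n₀ᵢ/nᵢ) / Σ(cᵢ·n₁ᵢ/nᵢ), with n₁ᵢ = aᵢ+bᵢ (exposed), n₀ᵢ = cᵢ+dᵢ (unexposed), nᵢ = n₁ᵢ+n₀ᵢ.
Stratum 1 (Women): n₁ = 2635, n₀ = 3402, n = 6037; a·n₀/n = 636·3402/6037 = 358.4019; c·n₁/n = 270·2635/6037 = 117.8483
Stratum 2 (Men): n₁ = 873, n₀ = 2474, n = 3347; a·n₀/n = 121·2474/3347 = 89.4395; c·n₁/n = 237·873/3347 = 61.8169
RR_MH = (358.4019 + 89.4395) / (117.8483 + 61.8169) = 447.8414 / 179.6651 = 2.49264

2.493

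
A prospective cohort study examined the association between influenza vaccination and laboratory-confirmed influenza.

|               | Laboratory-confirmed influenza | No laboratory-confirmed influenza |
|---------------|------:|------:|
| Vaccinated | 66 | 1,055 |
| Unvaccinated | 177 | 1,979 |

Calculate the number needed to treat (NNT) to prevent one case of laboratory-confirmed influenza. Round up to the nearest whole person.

Risk in treated group = 66/1121 = 0.05888; risk in control = 177/2156 = 0.08210.
Absolute risk reduction = 0.08210 − 0.05888 = 0.02322
NNT = 1 / ARR = 1 / 0.02322 = 43.065 → round up → 44

44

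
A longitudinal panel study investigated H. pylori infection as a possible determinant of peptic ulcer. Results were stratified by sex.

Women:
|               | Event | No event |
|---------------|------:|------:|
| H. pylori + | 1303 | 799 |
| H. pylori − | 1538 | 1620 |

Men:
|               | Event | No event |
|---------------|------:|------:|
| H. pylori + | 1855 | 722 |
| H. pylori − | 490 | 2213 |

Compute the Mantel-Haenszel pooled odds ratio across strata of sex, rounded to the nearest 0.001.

OR_MH = Σ(aᵢdᵢ/nᵢ) / Σ(bᵢcᵢ/nᵢ), where nᵢ is the stratum total.
Stratum 1 (Women): n = 5260; a·d/n = 1303·1620/5260 = 401.3042; b·c/n = 799·1538/5260 = 233.6240
Stratum 2 (Men): n = 5280; a·d/n = 1855·2213/5280 = 777.4839; b·c/n = 722·490/5280 = 67.0038
OR_MH = (401.3042 + 777.4839) / (233.6240 + 67.0038) = 1178.7881 / 300.6277 = 3.92109

3.921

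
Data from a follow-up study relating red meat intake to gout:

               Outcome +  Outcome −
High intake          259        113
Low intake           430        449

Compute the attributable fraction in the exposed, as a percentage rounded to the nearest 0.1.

29.7

Cells: a = 259, b = 113, c = 430, d = 449.
Risk in exposed = 259/372 = 0.69624; risk in unexposed = 430/879 = 0.48919.
RR = 0.69624/0.48919 = 1.42324
AR% = (RR − 1)/RR × 100 = (1.42324 − 1)/1.42324 × 100 = 29.7376%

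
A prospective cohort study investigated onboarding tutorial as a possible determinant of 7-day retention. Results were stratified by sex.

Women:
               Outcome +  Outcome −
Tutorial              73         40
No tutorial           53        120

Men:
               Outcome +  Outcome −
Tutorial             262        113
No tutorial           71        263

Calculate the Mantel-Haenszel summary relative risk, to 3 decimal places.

RR_MH = Σ(aᵢ·n₀ᵢ/nᵢ) / Σ(cᵢ·n₁ᵢ/nᵢ), with n₁ᵢ = aᵢ+bᵢ (exposed), n₀ᵢ = cᵢ+dᵢ (unexposed), nᵢ = n₁ᵢ+n₀ᵢ.
Stratum 1 (Women): n₁ = 113, n₀ = 173, n = 286; a·n₀/n = 73·173/286 = 44.1573; c·n₁/n = 53·113/286 = 20.9406
Stratum 2 (Men): n₁ = 375, n₀ = 334, n = 709; a·n₀/n = 262·334/709 = 123.4245; c·n₁/n = 71·375/709 = 37.5529
RR_MH = (44.1573 + 123.4245) / (20.9406 + 37.5529) = 167.5819 / 58.4935 = 2.86497

2.865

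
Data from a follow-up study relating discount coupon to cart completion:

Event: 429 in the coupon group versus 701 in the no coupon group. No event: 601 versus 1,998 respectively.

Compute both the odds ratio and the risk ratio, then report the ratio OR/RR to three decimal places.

From the description: a = 429, b = 601, c = 701, d = 1998.
OR = (429·1998)/(601·701) = 857142/421301 = 2.03451
Risk in exposed = 429/1030 = 0.41650; risk in unexposed = 701/2699 = 0.25973; RR = 1.60363
OR/RR = 2.03451 / 1.60363 = 1.26869
The outcome is not rare, so the OR lies further from 1 than the RR.

1.269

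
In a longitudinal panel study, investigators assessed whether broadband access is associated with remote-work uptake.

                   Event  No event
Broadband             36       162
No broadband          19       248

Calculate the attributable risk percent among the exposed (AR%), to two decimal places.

60.86

Cells: a = 36, b = 162, c = 19, d = 248.
Risk in exposed = 36/198 = 0.18182; risk in unexposed = 19/267 = 0.07116.
RR = 0.18182/0.07116 = 2.55502
AR% = (RR − 1)/RR × 100 = (2.55502 − 1)/2.55502 × 100 = 60.8614%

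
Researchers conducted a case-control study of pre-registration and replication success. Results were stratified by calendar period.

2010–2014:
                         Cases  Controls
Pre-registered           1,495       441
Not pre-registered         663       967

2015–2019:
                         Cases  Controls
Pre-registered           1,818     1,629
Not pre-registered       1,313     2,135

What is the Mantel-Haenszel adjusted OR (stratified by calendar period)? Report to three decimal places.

OR_MH = Σ(aᵢdᵢ/nᵢ) / Σ(bᵢcᵢ/nᵢ), where nᵢ is the stratum total.
Stratum 1 (2010–2014): n = 3566; a·d/n = 1495·967/3566 = 405.4024; b·c/n = 441·663/3566 = 81.9919
Stratum 2 (2015–2019): n = 6895; a·d/n = 1818·2135/6895 = 562.9340; b·c/n = 1629·1313/6895 = 310.2070
OR_MH = (405.4024 + 562.9340) / (81.9919 + 310.2070) = 968.3364 / 392.1988 = 2.46899

2.469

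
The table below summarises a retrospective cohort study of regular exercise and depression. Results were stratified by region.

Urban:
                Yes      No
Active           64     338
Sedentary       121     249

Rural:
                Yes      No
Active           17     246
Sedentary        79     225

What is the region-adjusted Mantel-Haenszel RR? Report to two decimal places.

RR_MH = Σ(aᵢ·n₀ᵢ/nᵢ) / Σ(cᵢ·n₁ᵢ/nᵢ), with n₁ᵢ = aᵢ+bᵢ (exposed), n₀ᵢ = cᵢ+dᵢ (unexposed), nᵢ = n₁ᵢ+n₀ᵢ.
Stratum 1 (Urban): n₁ = 402, n₀ = 370, n = 772; a·n₀/n = 64·370/772 = 30.6736; c·n₁/n = 121·402/772 = 63.0078
Stratum 2 (Rural): n₁ = 263, n₀ = 304, n = 567; a·n₀/n = 17·304/567 = 9.1146; c·n₁/n = 79·263/567 = 36.6437
RR_MH = (30.6736 + 9.1146) / (63.0078 + 36.6437) = 39.7882 / 99.6515 = 0.39927

0.40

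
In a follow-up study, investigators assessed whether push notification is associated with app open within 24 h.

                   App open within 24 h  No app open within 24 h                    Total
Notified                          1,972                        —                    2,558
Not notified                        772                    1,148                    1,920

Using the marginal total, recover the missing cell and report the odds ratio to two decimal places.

5.00

The missing cell is in the exposed row: 2558 − 1972 = 586.
So a = 1972, b = 586, c = 772, d = 1148.
OR = (a·d)/(b·c) = (1972 × 1148) / (586 × 772) = 2263856 / 452392 = 5.00419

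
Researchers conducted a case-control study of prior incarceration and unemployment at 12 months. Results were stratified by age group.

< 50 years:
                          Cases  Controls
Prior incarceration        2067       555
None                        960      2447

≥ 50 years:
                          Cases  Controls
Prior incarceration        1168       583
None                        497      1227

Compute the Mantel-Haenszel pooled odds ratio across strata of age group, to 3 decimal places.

OR_MH = Σ(aᵢdᵢ/nᵢ) / Σ(bᵢcᵢ/nᵢ), where nᵢ is the stratum total.
Stratum 1 (< 50 years): n = 6029; a·d/n = 2067·2447/6029 = 838.9366; b·c/n = 555·960/6029 = 88.3729
Stratum 2 (≥ 50 years): n = 3475; a·d/n = 1168·1227/3475 = 412.4132; b·c/n = 583·497/3475 = 83.3816
OR_MH = (838.9366 + 412.4132) / (88.3729 + 83.3816) = 1251.3499 / 171.7544 = 7.28569

7.286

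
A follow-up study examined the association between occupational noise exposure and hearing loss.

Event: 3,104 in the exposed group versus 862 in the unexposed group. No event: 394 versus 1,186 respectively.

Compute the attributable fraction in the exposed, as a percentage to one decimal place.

From the description: a = 3104, b = 394, c = 862, d = 1186.
Risk in exposed = 3104/3498 = 0.88736; risk in unexposed = 862/2048 = 0.42090.
RR = 0.88736/0.42090 = 2.10826
AR% = (RR − 1)/RR × 100 = (2.10826 − 1)/2.10826 × 100 = 52.5676%

52.6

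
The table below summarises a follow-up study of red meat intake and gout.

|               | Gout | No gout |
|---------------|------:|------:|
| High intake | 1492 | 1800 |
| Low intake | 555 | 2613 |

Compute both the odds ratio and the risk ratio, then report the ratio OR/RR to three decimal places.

1.508

Cells: a = 1492, b = 1800, c = 555, d = 2613.
OR = (1492·2613)/(1800·555) = 3898596/999000 = 3.90250
Risk in exposed = 1492/3292 = 0.45322; risk in unexposed = 555/3168 = 0.17519; RR = 2.58703
OR/RR = 3.90250 / 2.58703 = 1.50849
The outcome is not rare, so the OR lies further from 1 than the RR.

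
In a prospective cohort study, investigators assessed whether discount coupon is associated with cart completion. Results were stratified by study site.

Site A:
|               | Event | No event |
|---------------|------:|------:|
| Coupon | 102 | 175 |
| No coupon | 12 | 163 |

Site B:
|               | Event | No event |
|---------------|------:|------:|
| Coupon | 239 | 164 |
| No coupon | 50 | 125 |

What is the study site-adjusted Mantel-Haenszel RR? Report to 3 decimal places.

RR_MH = Σ(aᵢ·n₀ᵢ/nᵢ) / Σ(cᵢ·n₁ᵢ/nᵢ), with n₁ᵢ = aᵢ+bᵢ (exposed), n₀ᵢ = cᵢ+dᵢ (unexposed), nᵢ = n₁ᵢ+n₀ᵢ.
Stratum 1 (Site A): n₁ = 277, n₀ = 175, n = 452; a·n₀/n = 102·175/452 = 39.4912; c·n₁/n = 12·277/452 = 7.3540
Stratum 2 (Site B): n₁ = 403, n₀ = 175, n = 578; a·n₀/n = 239·175/578 = 72.3616; c·n₁/n = 50·403/578 = 34.8616
RR_MH = (39.4912 + 72.3616) / (7.3540 + 34.8616) = 111.8527 / 42.2156 = 2.64956

2.650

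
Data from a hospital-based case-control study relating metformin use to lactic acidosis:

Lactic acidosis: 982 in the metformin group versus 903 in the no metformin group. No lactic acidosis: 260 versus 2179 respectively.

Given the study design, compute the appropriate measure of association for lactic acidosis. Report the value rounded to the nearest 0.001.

From the description: a = 982, b = 260, c = 903, d = 2179.
This is a hospital-based case-control study: participants were sampled on outcome status, so risks in the source population cannot be estimated directly — relative risk is not valid here. The odds ratio is the appropriate measure.
OR = (a·d)/(b·c) = (982 × 2179) / (260 × 903) = 2139778 / 234780 = 9.11397

9.114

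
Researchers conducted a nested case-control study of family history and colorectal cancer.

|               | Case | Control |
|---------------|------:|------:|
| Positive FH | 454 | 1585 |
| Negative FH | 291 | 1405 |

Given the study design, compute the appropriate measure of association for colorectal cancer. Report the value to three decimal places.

Cells: a = 454, b = 1585, c = 291, d = 1405.
This is a nested case-control study: participants were sampled on outcome status, so risks in the source population cannot be estimated directly — relative risk is not valid here. The odds ratio is the appropriate measure.
OR = (a·d)/(b·c) = (454 × 1405) / (1585 × 291) = 637870 / 461235 = 1.38296

1.383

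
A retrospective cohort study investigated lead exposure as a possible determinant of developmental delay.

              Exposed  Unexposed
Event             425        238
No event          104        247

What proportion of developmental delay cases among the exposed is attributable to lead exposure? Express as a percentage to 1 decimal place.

Reading the table with exposure as columns: a = 425 (Exposed, case), b = 104 (Exposed, non-case), c = 238 (Unexposed, case), d = 247.
Risk in exposed = 425/529 = 0.80340; risk in unexposed = 238/485 = 0.49072.
RR = 0.80340/0.49072 = 1.63719
AR% = (RR − 1)/RR × 100 = (1.63719 − 1)/1.63719 × 100 = 38.9196%

38.9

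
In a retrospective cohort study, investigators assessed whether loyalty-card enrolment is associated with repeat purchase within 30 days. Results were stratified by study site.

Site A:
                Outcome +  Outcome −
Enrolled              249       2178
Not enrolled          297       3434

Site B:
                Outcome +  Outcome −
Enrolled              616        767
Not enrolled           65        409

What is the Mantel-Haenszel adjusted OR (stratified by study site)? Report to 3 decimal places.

2.081

OR_MH = Σ(aᵢdᵢ/nᵢ) / Σ(bᵢcᵢ/nᵢ), where nᵢ is the stratum total.
Stratum 1 (Site A): n = 6158; a·d/n = 249·3434/6158 = 138.8545; b·c/n = 2178·297/6158 = 105.0448
Stratum 2 (Site B): n = 1857; a·d/n = 616·409/1857 = 135.6726; b·c/n = 767·65/1857 = 26.8471
OR_MH = (138.8545 + 135.6726) / (105.0448 + 26.8471) = 274.5271 / 131.8919 = 2.08146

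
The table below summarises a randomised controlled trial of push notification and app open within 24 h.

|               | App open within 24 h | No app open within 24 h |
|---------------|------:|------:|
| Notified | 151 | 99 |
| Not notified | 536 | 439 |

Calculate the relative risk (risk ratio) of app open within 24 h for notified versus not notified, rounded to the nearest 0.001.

Cells: a = 151, b = 99, c = 536, d = 439.
Risk in exposed = 151/250 = 0.60400; risk in unexposed = 536/975 = 0.54974.
RR = 0.60400 / 0.54974 = 1.09869
The risk among the exposed is 1.10 times that among the unexposed.

1.099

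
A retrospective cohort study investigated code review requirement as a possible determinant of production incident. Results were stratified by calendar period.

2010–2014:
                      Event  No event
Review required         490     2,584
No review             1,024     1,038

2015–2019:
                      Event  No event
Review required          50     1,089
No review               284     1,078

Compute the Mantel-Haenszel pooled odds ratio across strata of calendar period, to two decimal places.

OR_MH = Σ(aᵢdᵢ/nᵢ) / Σ(bᵢcᵢ/nᵢ), where nᵢ is the stratum total.
Stratum 1 (2010–2014): n = 5136; a·d/n = 490·1038/5136 = 99.0304; b·c/n = 2584·1024/5136 = 515.1900
Stratum 2 (2015–2019): n = 2501; a·d/n = 50·1078/2501 = 21.5514; b·c/n = 1089·284/2501 = 123.6609
OR_MH = (99.0304 + 21.5514) / (515.1900 + 123.6609) = 120.5818 / 638.8510 = 0.18875

0.19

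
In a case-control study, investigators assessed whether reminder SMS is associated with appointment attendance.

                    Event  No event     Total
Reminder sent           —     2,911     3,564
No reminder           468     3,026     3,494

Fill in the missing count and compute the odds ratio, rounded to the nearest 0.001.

The missing cell is in the exposed row: 3564 − 2911 = 653.
So a = 653, b = 2911, c = 468, d = 3026.
OR = (a·d)/(b·c) = (653 × 3026) / (2911 × 468) = 1975978 / 1362348 = 1.45042

1.450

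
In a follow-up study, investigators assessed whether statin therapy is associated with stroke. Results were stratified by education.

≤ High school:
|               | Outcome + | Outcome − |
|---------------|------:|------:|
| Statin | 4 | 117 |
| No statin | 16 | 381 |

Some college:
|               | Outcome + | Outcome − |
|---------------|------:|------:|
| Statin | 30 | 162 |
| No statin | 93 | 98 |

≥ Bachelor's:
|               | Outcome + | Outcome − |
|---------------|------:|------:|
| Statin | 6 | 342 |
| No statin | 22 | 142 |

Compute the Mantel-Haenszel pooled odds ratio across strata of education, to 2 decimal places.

0.21

OR_MH = Σ(aᵢdᵢ/nᵢ) / Σ(bᵢcᵢ/nᵢ), where nᵢ is the stratum total.
Stratum 1 (≤ High school): n = 518; a·d/n = 4·381/518 = 2.9421; b·c/n = 117·16/518 = 3.6139
Stratum 2 (Some college): n = 383; a·d/n = 30·98/383 = 7.6762; b·c/n = 162·93/383 = 39.3368
Stratum 3 (≥ Bachelor's): n = 512; a·d/n = 6·142/512 = 1.6641; b·c/n = 342·22/512 = 14.6953
OR_MH = (2.9421 + 7.6762 + 1.6641) / (3.6139 + 39.3368 + 14.6953) = 12.2824 / 57.6460 = 0.21307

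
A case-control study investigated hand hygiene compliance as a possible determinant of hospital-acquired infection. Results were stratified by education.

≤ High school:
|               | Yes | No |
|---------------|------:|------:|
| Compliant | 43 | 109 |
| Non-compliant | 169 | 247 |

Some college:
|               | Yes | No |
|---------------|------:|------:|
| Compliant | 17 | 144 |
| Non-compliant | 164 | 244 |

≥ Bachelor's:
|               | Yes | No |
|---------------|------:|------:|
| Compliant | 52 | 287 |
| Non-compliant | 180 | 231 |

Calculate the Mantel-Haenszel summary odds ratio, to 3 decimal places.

0.294

OR_MH = Σ(aᵢdᵢ/nᵢ) / Σ(bᵢcᵢ/nᵢ), where nᵢ is the stratum total.
Stratum 1 (≤ High school): n = 568; a·d/n = 43·247/568 = 18.6989; b·c/n = 109·169/568 = 32.4313
Stratum 2 (Some college): n = 569; a·d/n = 17·244/569 = 7.2900; b·c/n = 144·164/569 = 41.5044
Stratum 3 (≥ Bachelor's): n = 750; a·d/n = 52·231/750 = 16.0160; b·c/n = 287·180/750 = 68.8800
OR_MH = (18.6989 + 7.2900 + 16.0160) / (32.4313 + 41.5044 + 68.8800) = 42.0049 / 142.8157 = 0.29412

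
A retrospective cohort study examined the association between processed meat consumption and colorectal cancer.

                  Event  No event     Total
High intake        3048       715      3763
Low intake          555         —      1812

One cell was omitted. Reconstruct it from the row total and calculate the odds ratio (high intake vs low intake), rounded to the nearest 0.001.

9.655

The missing cell is in the unexposed row: 1812 − 555 = 1257.
So a = 3048, b = 715, c = 555, d = 1257.
OR = (a·d)/(b·c) = (3048 × 1257) / (715 × 555) = 3831336 / 396825 = 9.65498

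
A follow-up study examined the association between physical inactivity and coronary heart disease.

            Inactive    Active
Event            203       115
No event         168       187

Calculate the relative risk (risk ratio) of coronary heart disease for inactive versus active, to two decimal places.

1.44

Reading the table with exposure as columns: a = 203 (Inactive, case), b = 168 (Inactive, non-case), c = 115 (Active, case), d = 187.
Risk in exposed = 203/371 = 0.54717; risk in unexposed = 115/302 = 0.38079.
RR = 0.54717 / 0.38079 = 1.43692
The risk among the exposed is 1.44 times that among the unexposed.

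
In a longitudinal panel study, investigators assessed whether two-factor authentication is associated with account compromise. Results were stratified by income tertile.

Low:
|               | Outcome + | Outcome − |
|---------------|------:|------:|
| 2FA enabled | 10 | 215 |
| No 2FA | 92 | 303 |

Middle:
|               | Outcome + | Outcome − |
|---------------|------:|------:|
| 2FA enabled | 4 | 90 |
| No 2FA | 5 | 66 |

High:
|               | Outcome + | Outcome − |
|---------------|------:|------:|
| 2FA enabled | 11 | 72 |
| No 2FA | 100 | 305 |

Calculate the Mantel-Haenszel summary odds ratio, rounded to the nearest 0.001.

OR_MH = Σ(aᵢdᵢ/nᵢ) / Σ(bᵢcᵢ/nᵢ), where nᵢ is the stratum total.
Stratum 1 (Low): n = 620; a·d/n = 10·303/620 = 4.8871; b·c/n = 215·92/620 = 31.9032
Stratum 2 (Middle): n = 165; a·d/n = 4·66/165 = 1.6000; b·c/n = 90·5/165 = 2.7273
Stratum 3 (High): n = 488; a·d/n = 11·305/488 = 6.8750; b·c/n = 72·100/488 = 14.7541
OR_MH = (4.8871 + 1.6000 + 6.8750) / (31.9032 + 2.7273 + 14.7541) = 13.3621 / 49.3846 = 0.27057

0.271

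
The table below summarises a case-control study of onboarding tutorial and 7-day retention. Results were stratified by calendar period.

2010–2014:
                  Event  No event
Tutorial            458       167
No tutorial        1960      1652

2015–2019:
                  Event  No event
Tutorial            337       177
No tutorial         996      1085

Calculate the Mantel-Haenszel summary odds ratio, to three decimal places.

2.200

OR_MH = Σ(aᵢdᵢ/nᵢ) / Σ(bᵢcᵢ/nᵢ), where nᵢ is the stratum total.
Stratum 1 (2010–2014): n = 4237; a·d/n = 458·1652/4237 = 178.5735; b·c/n = 167·1960/4237 = 77.2528
Stratum 2 (2015–2019): n = 2595; a·d/n = 337·1085/2595 = 140.9037; b·c/n = 177·996/2595 = 67.9353
OR_MH = (178.5735 + 140.9037) / (77.2528 + 67.9353) = 319.4772 / 145.1880 = 2.20044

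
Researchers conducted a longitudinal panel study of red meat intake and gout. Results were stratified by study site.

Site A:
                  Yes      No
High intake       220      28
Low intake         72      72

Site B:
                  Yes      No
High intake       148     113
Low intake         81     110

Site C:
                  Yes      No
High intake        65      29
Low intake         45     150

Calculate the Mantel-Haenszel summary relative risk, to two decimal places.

RR_MH = Σ(aᵢ·n₀ᵢ/nᵢ) / Σ(cᵢ·n₁ᵢ/nᵢ), with n₁ᵢ = aᵢ+bᵢ (exposed), n₀ᵢ = cᵢ+dᵢ (unexposed), nᵢ = n₁ᵢ+n₀ᵢ.
Stratum 1 (Site A): n₁ = 248, n₀ = 144, n = 392; a·n₀/n = 220·144/392 = 80.8163; c·n₁/n = 72·248/392 = 45.5510
Stratum 2 (Site B): n₁ = 261, n₀ = 191, n = 452; a·n₀/n = 148·191/452 = 62.5398; c·n₁/n = 81·261/452 = 46.7721
Stratum 3 (Site C): n₁ = 94, n₀ = 195, n = 289; a·n₀/n = 65·195/289 = 43.8581; c·n₁/n = 45·94/289 = 14.6367
RR_MH = (80.8163 + 62.5398 + 43.8581) / (45.5510 + 46.7721 + 14.6367) = 187.2143 / 106.9598 = 1.75032

1.75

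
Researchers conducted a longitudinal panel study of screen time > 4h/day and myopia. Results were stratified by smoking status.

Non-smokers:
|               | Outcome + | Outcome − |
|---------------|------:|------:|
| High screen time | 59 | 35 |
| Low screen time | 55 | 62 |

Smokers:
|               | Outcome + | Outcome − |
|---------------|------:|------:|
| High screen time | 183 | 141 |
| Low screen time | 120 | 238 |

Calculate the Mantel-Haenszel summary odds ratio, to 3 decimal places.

OR_MH = Σ(aᵢdᵢ/nᵢ) / Σ(bᵢcᵢ/nᵢ), where nᵢ is the stratum total.
Stratum 1 (Non-smokers): n = 211; a·d/n = 59·62/211 = 17.3365; b·c/n = 35·55/211 = 9.1232
Stratum 2 (Smokers): n = 682; a·d/n = 183·238/682 = 63.8622; b·c/n = 141·120/682 = 24.8094
OR_MH = (17.3365 + 63.8622) / (9.1232 + 24.8094) = 81.1987 / 33.9326 = 2.39294

2.393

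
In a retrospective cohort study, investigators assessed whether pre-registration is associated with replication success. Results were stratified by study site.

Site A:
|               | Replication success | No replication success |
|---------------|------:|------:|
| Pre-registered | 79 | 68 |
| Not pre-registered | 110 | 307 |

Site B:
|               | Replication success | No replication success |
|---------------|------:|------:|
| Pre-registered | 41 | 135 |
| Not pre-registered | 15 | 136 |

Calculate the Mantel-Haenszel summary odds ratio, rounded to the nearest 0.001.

3.087

OR_MH = Σ(aᵢdᵢ/nᵢ) / Σ(bᵢcᵢ/nᵢ), where nᵢ is the stratum total.
Stratum 1 (Site A): n = 564; a·d/n = 79·307/564 = 43.0018; b·c/n = 68·110/564 = 13.2624
Stratum 2 (Site B): n = 327; a·d/n = 41·136/327 = 17.0520; b·c/n = 135·15/327 = 6.1927
OR_MH = (43.0018 + 17.0520) / (13.2624 + 6.1927) = 60.0538 / 19.4551 = 3.08679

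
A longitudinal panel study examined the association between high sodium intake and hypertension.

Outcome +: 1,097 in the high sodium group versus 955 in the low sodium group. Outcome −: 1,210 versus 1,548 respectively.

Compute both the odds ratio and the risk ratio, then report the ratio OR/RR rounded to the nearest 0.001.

From the description: a = 1097, b = 1210, c = 955, d = 1548.
OR = (1097·1548)/(1210·955) = 1698156/1155550 = 1.46957
Risk in exposed = 1097/2307 = 0.47551; risk in unexposed = 955/2503 = 0.38154; RR = 1.24628
OR/RR = 1.46957 / 1.24628 = 1.17916
The outcome is not rare, so the OR lies further from 1 than the RR.

1.179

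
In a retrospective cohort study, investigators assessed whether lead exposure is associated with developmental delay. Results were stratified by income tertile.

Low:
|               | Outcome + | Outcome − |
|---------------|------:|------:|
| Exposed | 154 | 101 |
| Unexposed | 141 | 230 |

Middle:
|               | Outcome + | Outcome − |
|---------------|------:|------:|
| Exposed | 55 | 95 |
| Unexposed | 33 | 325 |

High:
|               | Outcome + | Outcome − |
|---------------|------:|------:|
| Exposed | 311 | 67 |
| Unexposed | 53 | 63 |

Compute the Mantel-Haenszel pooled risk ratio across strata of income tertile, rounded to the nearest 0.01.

RR_MH = Σ(aᵢ·n₀ᵢ/nᵢ) / Σ(cᵢ·n₁ᵢ/nᵢ), with n₁ᵢ = aᵢ+bᵢ (exposed), n₀ᵢ = cᵢ+dᵢ (unexposed), nᵢ = n₁ᵢ+n₀ᵢ.
Stratum 1 (Low): n₁ = 255, n₀ = 371, n = 626; a·n₀/n = 154·371/626 = 91.2684; c·n₁/n = 141·255/626 = 57.4361
Stratum 2 (Middle): n₁ = 150, n₀ = 358, n = 508; a·n₀/n = 55·358/508 = 38.7598; c·n₁/n = 33·150/508 = 9.7441
Stratum 3 (High): n₁ = 378, n₀ = 116, n = 494; a·n₀/n = 311·116/494 = 73.0283; c·n₁/n = 53·378/494 = 40.5547
RR_MH = (91.2684 + 38.7598 + 73.0283) / (57.4361 + 9.7441 + 40.5547) = 203.0566 / 107.7349 = 1.88478

1.88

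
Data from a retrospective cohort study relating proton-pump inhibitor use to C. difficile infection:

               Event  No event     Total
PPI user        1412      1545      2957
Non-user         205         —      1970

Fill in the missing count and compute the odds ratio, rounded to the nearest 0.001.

7.869

The missing cell is in the unexposed row: 1970 − 205 = 1765.
So a = 1412, b = 1545, c = 205, d = 1765.
OR = (a·d)/(b·c) = (1412 × 1765) / (1545 × 205) = 2492180 / 316725 = 7.86859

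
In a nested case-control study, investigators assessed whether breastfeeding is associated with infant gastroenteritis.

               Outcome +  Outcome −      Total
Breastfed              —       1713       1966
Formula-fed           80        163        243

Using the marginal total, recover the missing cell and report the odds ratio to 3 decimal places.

0.301

The missing cell is in the exposed row: 1966 − 1713 = 253.
So a = 253, b = 1713, c = 80, d = 163.
OR = (a·d)/(b·c) = (253 × 163) / (1713 × 80) = 41239 / 137040 = 0.30093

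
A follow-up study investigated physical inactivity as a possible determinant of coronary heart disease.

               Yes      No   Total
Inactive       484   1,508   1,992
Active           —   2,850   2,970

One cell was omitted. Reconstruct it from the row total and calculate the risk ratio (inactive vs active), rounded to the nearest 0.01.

6.01

The missing cell is in the unexposed row: 2970 − 2850 = 120.
So a = 484, b = 1508, c = 120, d = 2850.
RR = [a/(a+b)] / [c/(c+d)] = (484/1992) / (120/2970) = 0.24297/0.04040 = 6.01355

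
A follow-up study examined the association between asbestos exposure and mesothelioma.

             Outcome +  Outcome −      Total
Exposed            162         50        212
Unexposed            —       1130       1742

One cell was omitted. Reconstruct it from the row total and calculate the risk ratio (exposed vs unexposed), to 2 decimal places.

The missing cell is in the unexposed row: 1742 − 1130 = 612.
So a = 162, b = 50, c = 612, d = 1130.
RR = [a/(a+b)] / [c/(c+d)] = (162/212) / (612/1742) = 0.76415/0.35132 = 2.17508

2.18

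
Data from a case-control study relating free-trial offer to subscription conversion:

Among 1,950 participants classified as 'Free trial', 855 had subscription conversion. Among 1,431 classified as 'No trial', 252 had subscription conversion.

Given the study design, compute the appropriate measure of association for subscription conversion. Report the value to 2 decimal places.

From the description: a = 855, b = 1095, c = 252, d = 1179.
This is a case-control study: participants were sampled on outcome status, so risks in the source population cannot be estimated directly — relative risk is not valid here. The odds ratio is the appropriate measure.
OR = (a·d)/(b·c) = (855 × 1179) / (1095 × 252) = 1008045 / 275940 = 3.65313

3.65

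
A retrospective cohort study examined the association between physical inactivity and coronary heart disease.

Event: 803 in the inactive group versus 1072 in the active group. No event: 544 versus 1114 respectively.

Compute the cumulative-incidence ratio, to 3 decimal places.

1.216

From the description: a = 803, b = 544, c = 1072, d = 1114.
Risk in exposed = 803/1347 = 0.59614; risk in unexposed = 1072/2186 = 0.49039.
RR = 0.59614 / 0.49039 = 1.21564
The risk among the exposed is 1.22 times that among the unexposed.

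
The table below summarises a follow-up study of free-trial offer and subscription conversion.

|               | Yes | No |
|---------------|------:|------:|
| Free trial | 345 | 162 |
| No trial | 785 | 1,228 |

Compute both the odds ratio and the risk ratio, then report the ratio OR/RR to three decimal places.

Cells: a = 345, b = 162, c = 785, d = 1228.
OR = (345·1228)/(162·785) = 423660/127170 = 3.33145
Risk in exposed = 345/507 = 0.68047; risk in unexposed = 785/2013 = 0.38997; RR = 1.74496
OR/RR = 3.33145 / 1.74496 = 1.90918
The outcome is not rare, so the OR lies further from 1 than the RR.

1.909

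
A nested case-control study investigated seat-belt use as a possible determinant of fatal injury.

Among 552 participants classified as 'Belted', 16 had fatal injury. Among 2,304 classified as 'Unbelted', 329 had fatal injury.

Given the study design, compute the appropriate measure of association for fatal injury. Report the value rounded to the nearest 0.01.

From the description: a = 16, b = 536, c = 329, d = 1975.
This is a nested case-control study: participants were sampled on outcome status, so risks in the source population cannot be estimated directly — relative risk is not valid here. The odds ratio is the appropriate measure.
OR = (a·d)/(b·c) = (16 × 1975) / (536 × 329) = 31600 / 176344 = 0.17920

0.18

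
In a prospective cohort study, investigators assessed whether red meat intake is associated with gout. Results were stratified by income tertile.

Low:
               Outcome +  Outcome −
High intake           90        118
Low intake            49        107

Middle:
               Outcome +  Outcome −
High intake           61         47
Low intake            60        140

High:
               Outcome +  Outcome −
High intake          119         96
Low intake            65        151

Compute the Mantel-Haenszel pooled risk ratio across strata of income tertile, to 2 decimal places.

RR_MH = Σ(aᵢ·n₀ᵢ/nᵢ) / Σ(cᵢ·n₁ᵢ/nᵢ), with n₁ᵢ = aᵢ+bᵢ (exposed), n₀ᵢ = cᵢ+dᵢ (unexposed), nᵢ = n₁ᵢ+n₀ᵢ.
Stratum 1 (Low): n₁ = 208, n₀ = 156, n = 364; a·n₀/n = 90·156/364 = 38.5714; c·n₁/n = 49·208/364 = 28.0000
Stratum 2 (Middle): n₁ = 108, n₀ = 200, n = 308; a·n₀/n = 61·200/308 = 39.6104; c·n₁/n = 60·108/308 = 21.0390
Stratum 3 (High): n₁ = 215, n₀ = 216, n = 431; a·n₀/n = 119·216/431 = 59.6381; c·n₁/n = 65·215/431 = 32.4246
RR_MH = (38.5714 + 39.6104 + 59.6381) / (28.0000 + 21.0390 + 32.4246) = 137.8199 / 81.4636 = 1.69180

1.69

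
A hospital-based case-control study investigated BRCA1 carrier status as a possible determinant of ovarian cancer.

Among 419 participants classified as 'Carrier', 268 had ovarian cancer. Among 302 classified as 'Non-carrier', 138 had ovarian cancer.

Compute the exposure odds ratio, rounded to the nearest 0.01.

From the description: a = 268, b = 151, c = 138, d = 164.
OR = (a·d)/(b·c) = (268 × 164) / (151 × 138) = 43952 / 20838 = 2.10922
The odds of ovarian cancer are about 2.11 times as high in the carrier group.

2.11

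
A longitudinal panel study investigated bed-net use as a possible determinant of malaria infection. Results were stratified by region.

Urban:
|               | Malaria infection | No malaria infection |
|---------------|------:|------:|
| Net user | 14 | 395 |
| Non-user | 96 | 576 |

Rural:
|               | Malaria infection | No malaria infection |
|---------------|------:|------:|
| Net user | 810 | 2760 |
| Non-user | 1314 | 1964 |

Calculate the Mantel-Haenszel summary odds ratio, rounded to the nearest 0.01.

0.42

OR_MH = Σ(aᵢdᵢ/nᵢ) / Σ(bᵢcᵢ/nᵢ), where nᵢ is the stratum total.
Stratum 1 (Urban): n = 1081; a·d/n = 14·576/1081 = 7.4598; b·c/n = 395·96/1081 = 35.0786
Stratum 2 (Rural): n = 6848; a·d/n = 810·1964/6848 = 232.3072; b·c/n = 2760·1314/6848 = 529.5911
OR_MH = (7.4598 + 232.3072) / (35.0786 + 529.5911) = 239.7670 / 564.6698 = 0.42461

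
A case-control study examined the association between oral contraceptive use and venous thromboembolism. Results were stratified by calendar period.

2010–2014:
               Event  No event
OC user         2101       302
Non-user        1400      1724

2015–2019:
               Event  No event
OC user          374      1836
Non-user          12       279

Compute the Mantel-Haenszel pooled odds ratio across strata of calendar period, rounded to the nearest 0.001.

OR_MH = Σ(aᵢdᵢ/nᵢ) / Σ(bᵢcᵢ/nᵢ), where nᵢ is the stratum total.
Stratum 1 (2010–2014): n = 5527; a·d/n = 2101·1724/5527 = 655.3508; b·c/n = 302·1400/5527 = 76.4972
Stratum 2 (2015–2019): n = 2501; a·d/n = 374·279/2501 = 41.7217; b·c/n = 1836·12/2501 = 8.8093
OR_MH = (655.3508 + 41.7217) / (76.4972 + 8.8093) = 697.0725 / 85.3065 = 8.17139

8.171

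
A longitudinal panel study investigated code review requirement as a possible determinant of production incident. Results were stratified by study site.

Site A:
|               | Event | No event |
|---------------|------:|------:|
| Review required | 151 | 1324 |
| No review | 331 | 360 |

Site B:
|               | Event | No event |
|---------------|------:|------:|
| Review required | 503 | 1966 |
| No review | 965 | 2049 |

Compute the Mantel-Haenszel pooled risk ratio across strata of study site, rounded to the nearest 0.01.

0.49

RR_MH = Σ(aᵢ·n₀ᵢ/nᵢ) / Σ(cᵢ·n₁ᵢ/nᵢ), with n₁ᵢ = aᵢ+bᵢ (exposed), n₀ᵢ = cᵢ+dᵢ (unexposed), nᵢ = n₁ᵢ+n₀ᵢ.
Stratum 1 (Site A): n₁ = 1475, n₀ = 691, n = 2166; a·n₀/n = 151·691/2166 = 48.1722; c·n₁/n = 331·1475/2166 = 225.4040
Stratum 2 (Site B): n₁ = 2469, n₀ = 3014, n = 5483; a·n₀/n = 503·3014/5483 = 276.4986; c·n₁/n = 965·2469/5483 = 434.5404
RR_MH = (48.1722 + 276.4986) / (225.4040 + 434.5404) = 324.6708 / 659.9444 = 0.49197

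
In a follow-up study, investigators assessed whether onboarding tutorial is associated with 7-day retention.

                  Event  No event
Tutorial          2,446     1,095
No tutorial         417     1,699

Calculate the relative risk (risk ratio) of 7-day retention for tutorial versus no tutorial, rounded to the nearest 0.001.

3.505

Cells: a = 2446, b = 1095, c = 417, d = 1699.
Risk in exposed = 2446/3541 = 0.69077; risk in unexposed = 417/2116 = 0.19707.
RR = 0.69077 / 0.19707 = 3.50518
The risk among the exposed is 3.51 times that among the unexposed.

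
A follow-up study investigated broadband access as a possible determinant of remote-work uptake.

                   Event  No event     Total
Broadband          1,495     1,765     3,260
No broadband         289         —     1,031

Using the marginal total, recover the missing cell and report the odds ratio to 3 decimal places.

2.175

The missing cell is in the unexposed row: 1031 − 289 = 742.
So a = 1495, b = 1765, c = 289, d = 742.
OR = (a·d)/(b·c) = (1495 × 742) / (1765 × 289) = 1109290 / 510085 = 2.17472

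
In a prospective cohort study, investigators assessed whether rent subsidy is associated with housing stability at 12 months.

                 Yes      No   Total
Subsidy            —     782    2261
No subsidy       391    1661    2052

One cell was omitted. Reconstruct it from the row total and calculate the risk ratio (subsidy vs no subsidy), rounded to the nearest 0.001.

3.433

The missing cell is in the exposed row: 2261 − 782 = 1479.
So a = 1479, b = 782, c = 391, d = 1661.
RR = [a/(a+b)] / [c/(c+d)] = (1479/2261) / (391/2052) = 0.65414/0.19055 = 3.43296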